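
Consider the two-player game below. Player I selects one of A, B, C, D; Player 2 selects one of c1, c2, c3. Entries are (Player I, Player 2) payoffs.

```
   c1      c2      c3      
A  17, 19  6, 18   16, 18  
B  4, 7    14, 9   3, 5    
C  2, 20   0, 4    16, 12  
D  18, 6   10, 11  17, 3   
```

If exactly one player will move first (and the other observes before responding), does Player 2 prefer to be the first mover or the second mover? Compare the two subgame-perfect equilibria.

If Player I leads: Player 2's best replies are A→c1, B→c2, C→c1, D→c2; Player I's induced payoffs 17, 14, 2, 10; outcome (A, c1), payoffs (17, 19).
If Player 2 leads: Player I's best replies are c1→D, c2→B, c3→D; Player 2's induced payoffs 6, 9, 3; outcome (B, c2), payoffs (14, 9).
Player 2 gets 9 moving first and 19 moving second, so Player 2 prefers to move second.

second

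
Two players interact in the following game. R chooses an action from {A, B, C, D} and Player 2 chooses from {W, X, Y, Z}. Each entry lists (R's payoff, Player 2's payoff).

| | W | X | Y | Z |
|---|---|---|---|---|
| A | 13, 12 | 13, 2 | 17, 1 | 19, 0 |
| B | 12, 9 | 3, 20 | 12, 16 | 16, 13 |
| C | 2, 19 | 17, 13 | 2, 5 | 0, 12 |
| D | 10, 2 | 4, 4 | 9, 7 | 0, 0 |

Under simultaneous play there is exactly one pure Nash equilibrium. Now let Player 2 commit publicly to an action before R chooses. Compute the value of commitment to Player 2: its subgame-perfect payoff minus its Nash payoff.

R best-responds to each possible Player 2 move:
- W → R plays A (best of 13, 12, 2, 10); Player 2 gets 12.
- X → R plays C (best of 13, 3, 17, 4); Player 2 gets 13.
- Y → R plays A (best of 17, 12, 2, 9); Player 2 gets 1.
- Z → R plays A (best of 19, 16, 0, 0); Player 2 gets 0.
Player 2's induced payoffs are 12, 13, 1, 0, so Player 2 commits to X. Subgame-perfect outcome: (C, X) with payoffs (17, 13).
For the simultaneous game, intersect best replies.
R's best replies: W→A; X→C; Y→A; Z→A.
Player 2's best replies: A→W; B→X; C→W; D→Y.
The unique mutual best reply is (A, W), giving (13, 12).
Player 2's commitment gain: 13 − 12 = 1.

1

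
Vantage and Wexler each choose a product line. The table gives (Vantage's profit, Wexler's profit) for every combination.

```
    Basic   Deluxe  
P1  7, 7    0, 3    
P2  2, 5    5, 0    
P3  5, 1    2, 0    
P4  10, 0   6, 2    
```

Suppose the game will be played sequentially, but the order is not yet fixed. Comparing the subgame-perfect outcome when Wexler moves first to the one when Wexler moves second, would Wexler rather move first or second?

second

If Vantage leads: Wexler's best replies are P1→Basic, P2→Basic, P3→Basic, P4→Deluxe; Vantage's induced payoffs 7, 2, 5, 6; outcome (P1, Basic), payoffs (7, 7).
If Wexler leads: Vantage's best replies are Basic→P4, Deluxe→P4; Wexler's induced payoffs 0, 2; outcome (P4, Deluxe), payoffs (6, 2).
Wexler gets 2 moving first and 7 moving second, so Wexler prefers to move second.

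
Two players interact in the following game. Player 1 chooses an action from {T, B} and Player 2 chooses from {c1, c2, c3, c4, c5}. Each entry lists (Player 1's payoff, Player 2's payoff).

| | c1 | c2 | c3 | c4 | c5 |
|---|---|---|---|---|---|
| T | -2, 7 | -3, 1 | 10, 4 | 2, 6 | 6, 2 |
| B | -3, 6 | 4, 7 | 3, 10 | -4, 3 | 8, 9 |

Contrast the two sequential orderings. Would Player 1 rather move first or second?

second

If Player 1 leads: Player 2's best replies are T→c1, B→c3; Player 1's induced payoffs -2, 3; outcome (B, c3), payoffs (3, 10).
If Player 2 leads: Player 1's best replies are c1→T, c2→B, c3→T, c4→T, c5→B; Player 2's induced payoffs 7, 7, 4, 6, 9; outcome (B, c5), payoffs (8, 9).
Player 1 gets 3 moving first and 8 moving second, so Player 1 prefers to move second.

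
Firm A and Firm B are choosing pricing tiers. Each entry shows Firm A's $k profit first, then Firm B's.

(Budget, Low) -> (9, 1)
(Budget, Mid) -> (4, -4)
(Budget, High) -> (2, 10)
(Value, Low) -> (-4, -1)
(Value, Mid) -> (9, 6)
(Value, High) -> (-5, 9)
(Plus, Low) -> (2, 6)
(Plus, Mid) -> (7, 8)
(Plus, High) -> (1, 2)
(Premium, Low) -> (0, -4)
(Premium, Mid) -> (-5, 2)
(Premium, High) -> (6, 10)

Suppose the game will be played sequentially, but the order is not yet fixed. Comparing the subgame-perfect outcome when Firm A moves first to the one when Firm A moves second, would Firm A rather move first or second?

first

If Firm A leads: Firm B's best replies are Budget→High, Value→High, Plus→Mid, Premium→High; Firm A's induced payoffs 2, -5, 7, 6; outcome (Plus, Mid), payoffs (7, 8).
If Firm B leads: Firm A's best replies are Low→Budget, Mid→Value, High→Premium; Firm B's induced payoffs 1, 6, 10; outcome (Premium, High), payoffs (6, 10).
Firm A gets 7 moving first and 6 moving second, so Firm A prefers to move first.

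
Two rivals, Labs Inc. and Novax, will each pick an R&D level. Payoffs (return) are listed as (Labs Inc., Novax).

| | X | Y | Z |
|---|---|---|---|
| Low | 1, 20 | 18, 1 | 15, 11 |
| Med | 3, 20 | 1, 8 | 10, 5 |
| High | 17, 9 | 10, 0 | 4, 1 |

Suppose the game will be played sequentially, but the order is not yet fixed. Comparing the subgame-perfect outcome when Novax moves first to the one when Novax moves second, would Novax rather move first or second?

If Labs Inc. leads: Novax's best replies are Low→X, Med→X, High→X; Labs Inc.'s induced payoffs 1, 3, 17; outcome (High, X), payoffs (17, 9).
If Novax leads: Labs Inc.'s best replies are X→High, Y→Low, Z→Low; Novax's induced payoffs 9, 1, 11; outcome (Low, Z), payoffs (15, 11).
Novax gets 11 moving first and 9 moving second, so Novax prefers to move first.

first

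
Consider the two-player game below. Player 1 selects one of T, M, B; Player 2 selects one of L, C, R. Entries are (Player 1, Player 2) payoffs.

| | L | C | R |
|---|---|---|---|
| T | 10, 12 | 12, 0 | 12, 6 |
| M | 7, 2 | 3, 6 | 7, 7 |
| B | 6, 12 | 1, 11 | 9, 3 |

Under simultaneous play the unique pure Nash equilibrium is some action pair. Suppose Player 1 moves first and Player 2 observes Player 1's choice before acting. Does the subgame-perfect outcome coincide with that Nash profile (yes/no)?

Solve by backward induction (Player 1 leads).
- T → Player 2 plays L (best of 12, 0, 6); Player 1 gets 10.
- M → Player 2 plays R (best of 2, 6, 7); Player 1 gets 7.
- B → Player 2 plays L (best of 12, 11, 3); Player 1 gets 6.
Maximizing over 10, 7, 6, Player 1 chooses T. Subgame-perfect outcome: (T, L) with payoffs (10, 12).
Now find the simultaneous Nash equilibrium.
Player 1's best replies: L→T; C→T; R→T.
Player 2's best replies: T→L; M→R; B→L.
Only (T, L) has each player best-responding; Nash payoffs (10, 12).
Sequential outcome (T, L) coincides with the Nash profile (T, L).

yes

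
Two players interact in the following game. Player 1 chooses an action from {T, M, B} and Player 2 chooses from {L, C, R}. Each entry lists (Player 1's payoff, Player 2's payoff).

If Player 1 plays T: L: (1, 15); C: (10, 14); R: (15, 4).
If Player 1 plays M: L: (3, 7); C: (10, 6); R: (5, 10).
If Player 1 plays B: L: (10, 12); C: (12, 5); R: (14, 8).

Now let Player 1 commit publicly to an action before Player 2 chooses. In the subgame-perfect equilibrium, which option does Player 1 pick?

B

Player 2 best-responds to each possible Player 1 move:
- T → Player 2 plays L (best of 15, 14, 4); Player 1 gets 1.
- M → Player 2 plays R (best of 7, 6, 10); Player 1 gets 5.
- B → Player 2 plays L (best of 12, 5, 8); Player 1 gets 10.
Maximizing over 1, 5, 10, Player 1 chooses B. Subgame-perfect outcome: (B, L) with payoffs (10, 12).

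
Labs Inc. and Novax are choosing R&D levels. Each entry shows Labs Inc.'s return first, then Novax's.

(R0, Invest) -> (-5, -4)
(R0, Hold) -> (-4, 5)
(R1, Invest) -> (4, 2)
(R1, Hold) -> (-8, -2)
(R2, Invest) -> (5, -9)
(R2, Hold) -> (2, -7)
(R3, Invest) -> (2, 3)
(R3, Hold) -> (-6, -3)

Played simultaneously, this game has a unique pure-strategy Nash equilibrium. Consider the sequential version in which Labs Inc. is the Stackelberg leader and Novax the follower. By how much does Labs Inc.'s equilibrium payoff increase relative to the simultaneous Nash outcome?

2

Backward induction with Labs Inc. moving first.
- R0: BR = Hold, leader payoff -4.
- R1: BR = Invest, leader payoff 4.
- R2: BR = Hold, leader payoff 2.
- R3: BR = Invest, leader payoff 2.
Labs Inc.'s induced payoffs are -4, 4, 2, 2, so Labs Inc. commits to R1. Subgame-perfect outcome: (R1, Invest) with payoffs (4, 2).
Now find the simultaneous Nash equilibrium.
Labs Inc.'s best replies: Invest→R2; Hold→R2.
Novax's best replies: R0→Hold; R1→Invest; R2→Hold; R3→Invest.
The unique mutual best reply is (R2, Hold), giving (2, -7).
Labs Inc.'s commitment gain: 4 − 2 = 2.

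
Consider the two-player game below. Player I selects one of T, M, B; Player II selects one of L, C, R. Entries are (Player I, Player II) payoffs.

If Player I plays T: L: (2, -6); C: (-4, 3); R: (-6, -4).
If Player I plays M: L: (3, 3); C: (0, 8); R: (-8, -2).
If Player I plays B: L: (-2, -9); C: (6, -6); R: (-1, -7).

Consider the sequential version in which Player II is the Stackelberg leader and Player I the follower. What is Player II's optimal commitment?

Player I best-responds to each possible Player II move:
- L: BR = M, leader payoff 3.
- C: BR = B, leader payoff -6.
- R: BR = B, leader payoff -7.
Player II's induced payoffs are 3, -6, -7, so Player II commits to L. Subgame-perfect outcome: (M, L) with payoffs (3, 3).

L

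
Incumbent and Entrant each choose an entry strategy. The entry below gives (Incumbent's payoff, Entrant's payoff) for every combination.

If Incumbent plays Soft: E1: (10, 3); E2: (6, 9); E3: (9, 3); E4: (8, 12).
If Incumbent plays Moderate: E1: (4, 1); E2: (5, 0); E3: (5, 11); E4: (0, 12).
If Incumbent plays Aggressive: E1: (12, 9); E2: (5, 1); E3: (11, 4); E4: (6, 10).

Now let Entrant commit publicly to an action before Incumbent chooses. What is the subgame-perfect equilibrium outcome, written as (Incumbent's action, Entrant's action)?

(Soft, E4)

Incumbent best-responds to each possible Entrant move:
- E1: Incumbent compares 10, 4, 12 and picks Aggressive; Entrant would get 9.
- E2: Incumbent compares 6, 5, 5 and picks Soft; Entrant would get 9.
- E3: Incumbent compares 9, 5, 11 and picks Aggressive; Entrant would get 4.
- E4: Incumbent compares 8, 0, 6 and picks Soft; Entrant would get 12.
Maximizing over 9, 9, 4, 12, Entrant chooses E4. Subgame-perfect outcome: (Soft, E4) with payoffs (8, 12).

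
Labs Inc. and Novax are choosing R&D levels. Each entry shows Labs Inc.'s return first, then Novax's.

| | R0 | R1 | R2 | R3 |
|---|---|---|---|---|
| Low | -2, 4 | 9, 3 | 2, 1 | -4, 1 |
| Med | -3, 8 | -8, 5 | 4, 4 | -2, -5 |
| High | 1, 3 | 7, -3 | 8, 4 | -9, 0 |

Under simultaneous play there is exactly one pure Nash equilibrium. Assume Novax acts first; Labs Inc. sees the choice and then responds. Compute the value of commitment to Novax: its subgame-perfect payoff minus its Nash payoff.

Work backward from Labs Inc.'s decision.
- R0: Labs Inc. compares -2, -3, 1 and picks High; Novax would get 3.
- R1: Labs Inc. compares 9, -8, 7 and picks Low; Novax would get 3.
- R2: Labs Inc. compares 2, 4, 8 and picks High; Novax would get 4.
- R3: Labs Inc. compares -4, -2, -9 and picks Med; Novax would get -5.
Maximizing over 3, 3, 4, -5, Novax chooses R2. Subgame-perfect outcome: (High, R2) with payoffs (8, 4).
Now find the simultaneous Nash equilibrium.
Labs Inc.'s best replies: R0→High; R1→Low; R2→High; R3→Med.
Novax's best replies: Low→R0; Med→R0; High→R2.
The unique mutual best reply is (High, R2), giving (8, 4).
Novax's commitment gain: 4 − 4 = 0.

0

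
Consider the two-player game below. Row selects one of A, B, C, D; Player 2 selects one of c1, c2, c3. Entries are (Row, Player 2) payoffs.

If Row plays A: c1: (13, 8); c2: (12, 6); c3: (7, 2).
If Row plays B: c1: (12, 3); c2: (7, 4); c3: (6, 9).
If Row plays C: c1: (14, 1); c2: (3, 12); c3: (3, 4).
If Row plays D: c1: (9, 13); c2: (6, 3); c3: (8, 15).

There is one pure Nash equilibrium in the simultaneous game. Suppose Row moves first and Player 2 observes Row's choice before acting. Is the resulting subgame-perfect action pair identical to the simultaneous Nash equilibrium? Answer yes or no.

Player 2 best-responds to each possible Row move:
- A: Player 2 compares 8, 6, 2 and picks c1; Row would get 13.
- B: Player 2 compares 3, 4, 9 and picks c3; Row would get 6.
- C: Player 2 compares 1, 12, 4 and picks c2; Row would get 3.
- D: Player 2 compares 13, 3, 15 and picks c3; Row would get 8.
Maximizing over 13, 6, 3, 8, Row chooses A. Subgame-perfect outcome: (A, c1) with payoffs (13, 8).
Now find the simultaneous Nash equilibrium.
Row's best replies: c1→C; c2→A; c3→D.
Player 2's best replies: A→c1; B→c3; C→c2; D→c3.
The unique mutual best reply is (D, c3), giving (8, 15).
Sequential outcome (A, c1) differs from the Nash profile (D, c3).

no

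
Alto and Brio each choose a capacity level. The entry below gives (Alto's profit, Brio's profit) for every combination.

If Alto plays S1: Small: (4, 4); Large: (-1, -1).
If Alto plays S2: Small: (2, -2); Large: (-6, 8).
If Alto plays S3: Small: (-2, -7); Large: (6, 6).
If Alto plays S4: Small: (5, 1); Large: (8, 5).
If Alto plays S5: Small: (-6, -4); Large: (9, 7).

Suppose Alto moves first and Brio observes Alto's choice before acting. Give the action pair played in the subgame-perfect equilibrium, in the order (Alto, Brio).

(S5, Large)

Brio best-responds to each possible Alto move:
- S1: BR = Small, leader payoff 4.
- S2: BR = Large, leader payoff -6.
- S3: BR = Large, leader payoff 6.
- S4: BR = Large, leader payoff 8.
- S5: BR = Large, leader payoff 9.
Alto's induced payoffs are 4, -6, 6, 8, 9, so Alto commits to S5. Subgame-perfect outcome: (S5, Large) with payoffs (9, 7).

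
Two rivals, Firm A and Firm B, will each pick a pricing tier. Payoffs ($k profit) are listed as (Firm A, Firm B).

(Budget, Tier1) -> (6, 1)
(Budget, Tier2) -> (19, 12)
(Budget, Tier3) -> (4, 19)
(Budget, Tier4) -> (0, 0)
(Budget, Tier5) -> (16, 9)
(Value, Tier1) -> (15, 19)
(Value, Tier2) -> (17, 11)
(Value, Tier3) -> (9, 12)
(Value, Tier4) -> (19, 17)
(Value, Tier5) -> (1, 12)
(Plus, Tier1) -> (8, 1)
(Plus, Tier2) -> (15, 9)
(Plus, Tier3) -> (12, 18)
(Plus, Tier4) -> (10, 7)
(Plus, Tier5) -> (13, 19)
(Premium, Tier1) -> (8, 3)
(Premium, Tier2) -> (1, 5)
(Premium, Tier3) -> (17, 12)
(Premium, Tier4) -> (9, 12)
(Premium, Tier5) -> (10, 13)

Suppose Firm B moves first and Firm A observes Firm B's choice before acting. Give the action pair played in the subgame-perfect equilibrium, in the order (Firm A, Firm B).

(Value, Tier1)

Firm A best-responds to each possible Firm B move:
- Tier1: BR = Value, leader payoff 19.
- Tier2: BR = Budget, leader payoff 12.
- Tier3: BR = Premium, leader payoff 12.
- Tier4: BR = Value, leader payoff 17.
- Tier5: BR = Budget, leader payoff 9.
Maximizing over 19, 12, 12, 17, 9, Firm B chooses Tier1. Subgame-perfect outcome: (Value, Tier1) with payoffs (15, 19).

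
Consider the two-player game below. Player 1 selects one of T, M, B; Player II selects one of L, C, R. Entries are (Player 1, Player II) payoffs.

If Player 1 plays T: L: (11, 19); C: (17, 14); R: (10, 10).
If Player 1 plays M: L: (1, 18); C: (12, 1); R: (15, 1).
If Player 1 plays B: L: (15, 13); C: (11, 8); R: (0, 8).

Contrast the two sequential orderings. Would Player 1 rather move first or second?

second

If Player 1 leads: Player II's best replies are T→L, M→L, B→L; Player 1's induced payoffs 11, 1, 15; outcome (B, L), payoffs (15, 13).
If Player II leads: Player 1's best replies are L→B, C→T, R→M; Player II's induced payoffs 13, 14, 1; outcome (T, C), payoffs (17, 14).
Player 1 gets 15 moving first and 17 moving second, so Player 1 prefers to move second.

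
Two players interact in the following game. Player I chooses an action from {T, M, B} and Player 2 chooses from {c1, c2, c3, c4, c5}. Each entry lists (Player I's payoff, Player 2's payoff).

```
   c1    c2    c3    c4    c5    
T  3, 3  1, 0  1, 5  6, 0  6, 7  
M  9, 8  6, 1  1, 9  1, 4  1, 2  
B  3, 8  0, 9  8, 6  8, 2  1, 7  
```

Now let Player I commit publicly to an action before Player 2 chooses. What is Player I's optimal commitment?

Player 2 best-responds to each possible Player I move:
- T: Player 2 compares 3, 0, 5, 0, 7 and picks c5; Player I would get 6.
- M: Player 2 compares 8, 1, 9, 4, 2 and picks c3; Player I would get 1.
- B: Player 2 compares 8, 9, 6, 2, 7 and picks c2; Player I would get 0.
Maximizing over 6, 1, 0, Player I chooses T. Subgame-perfect outcome: (T, c5) with payoffs (6, 7).

T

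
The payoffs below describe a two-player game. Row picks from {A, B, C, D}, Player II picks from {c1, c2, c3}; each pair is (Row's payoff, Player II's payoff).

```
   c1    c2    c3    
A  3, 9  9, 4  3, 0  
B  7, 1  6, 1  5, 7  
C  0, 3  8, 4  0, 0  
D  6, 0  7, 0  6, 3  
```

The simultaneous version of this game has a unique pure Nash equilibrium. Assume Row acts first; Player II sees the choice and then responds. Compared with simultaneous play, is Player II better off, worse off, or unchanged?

Player II best-responds to each possible Row move:
- A: BR = c1, leader payoff 3.
- B: BR = c3, leader payoff 5.
- C: BR = c2, leader payoff 8.
- D: BR = c3, leader payoff 6.
Among 3, 5, 8, 6, the best is 8 at C. Subgame-perfect outcome: (C, c2) with payoffs (8, 4).
Under simultaneous play:
Row's best replies: c1→B; c2→A; c3→D.
Player II's best replies: A→c1; B→c3; C→c2; D→c3.
The unique mutual best reply is (D, c3), giving (6, 3).
Player II earns 4 sequentially versus 3 at the Nash outcome: better off.

better off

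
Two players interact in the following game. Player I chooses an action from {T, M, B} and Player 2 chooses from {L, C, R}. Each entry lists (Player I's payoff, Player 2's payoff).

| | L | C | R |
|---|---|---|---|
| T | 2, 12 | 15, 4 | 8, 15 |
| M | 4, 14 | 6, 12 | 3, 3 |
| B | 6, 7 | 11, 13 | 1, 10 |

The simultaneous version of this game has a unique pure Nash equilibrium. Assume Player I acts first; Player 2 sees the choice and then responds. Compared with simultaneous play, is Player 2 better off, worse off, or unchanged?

Solve by backward induction (Player I leads).
- T → Player 2 plays R (best of 12, 4, 15); Player I gets 8.
- M → Player 2 plays L (best of 14, 12, 3); Player I gets 4.
- B → Player 2 plays C (best of 7, 13, 10); Player I gets 11.
Maximizing over 8, 4, 11, Player I chooses B. Subgame-perfect outcome: (B, C) with payoffs (11, 13).
Under simultaneous play:
Player I's best replies: L→B; C→T; R→T.
Player 2's best replies: T→R; M→L; B→C.
The unique mutual best reply is (T, R), giving (8, 15).
Player 2 earns 13 sequentially versus 15 at the Nash outcome: worse off.

worse off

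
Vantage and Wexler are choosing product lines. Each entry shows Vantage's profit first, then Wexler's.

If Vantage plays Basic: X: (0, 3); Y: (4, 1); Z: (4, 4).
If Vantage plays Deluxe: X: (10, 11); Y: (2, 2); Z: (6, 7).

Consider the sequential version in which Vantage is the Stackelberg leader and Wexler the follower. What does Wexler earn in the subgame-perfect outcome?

Solve by backward induction (Vantage leads).
- Basic: BR = Z, leader payoff 4.
- Deluxe: BR = X, leader payoff 10.
Maximizing over 4, 10, Vantage chooses Deluxe. Subgame-perfect outcome: (Deluxe, X) with payoffs (10, 11).

11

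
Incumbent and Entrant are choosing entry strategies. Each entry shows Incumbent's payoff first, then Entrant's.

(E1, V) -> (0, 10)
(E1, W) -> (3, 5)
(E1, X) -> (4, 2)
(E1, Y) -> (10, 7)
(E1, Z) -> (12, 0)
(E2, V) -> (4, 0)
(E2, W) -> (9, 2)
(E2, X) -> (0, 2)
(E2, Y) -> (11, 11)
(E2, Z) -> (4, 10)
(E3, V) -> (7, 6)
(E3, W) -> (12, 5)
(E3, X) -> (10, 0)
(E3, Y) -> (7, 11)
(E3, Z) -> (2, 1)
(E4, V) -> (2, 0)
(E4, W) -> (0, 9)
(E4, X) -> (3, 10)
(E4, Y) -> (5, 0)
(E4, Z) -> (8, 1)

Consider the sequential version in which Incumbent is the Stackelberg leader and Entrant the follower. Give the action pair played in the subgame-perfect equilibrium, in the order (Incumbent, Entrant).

(E2, Y)

Solve by backward induction (Incumbent leads).
- E1 → Entrant plays V (best of 10, 5, 2, 7, 0); Incumbent gets 0.
- E2 → Entrant plays Y (best of 0, 2, 2, 11, 10); Incumbent gets 11.
- E3 → Entrant plays Y (best of 6, 5, 0, 11, 1); Incumbent gets 7.
- E4 → Entrant plays X (best of 0, 9, 10, 0, 1); Incumbent gets 3.
Among 0, 11, 7, 3, the best is 11 at E2. Subgame-perfect outcome: (E2, Y) with payoffs (11, 11).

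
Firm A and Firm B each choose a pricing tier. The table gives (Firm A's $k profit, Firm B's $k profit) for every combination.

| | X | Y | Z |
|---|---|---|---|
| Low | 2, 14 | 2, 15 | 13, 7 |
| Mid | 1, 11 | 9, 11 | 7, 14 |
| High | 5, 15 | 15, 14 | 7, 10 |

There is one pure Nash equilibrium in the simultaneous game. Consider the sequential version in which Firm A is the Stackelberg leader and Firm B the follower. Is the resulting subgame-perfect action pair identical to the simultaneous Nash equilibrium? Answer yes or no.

Work backward from Firm B's decision.
- Low → Firm B plays Y (best of 14, 15, 7); Firm A gets 2.
- Mid → Firm B plays Z (best of 11, 11, 14); Firm A gets 7.
- High → Firm B plays X (best of 15, 14, 10); Firm A gets 5.
Firm A's induced payoffs are 2, 7, 5, so Firm A commits to Mid. Subgame-perfect outcome: (Mid, Z) with payoffs (7, 14).
Under simultaneous play:
Firm A's best replies: X→High; Y→High; Z→Low.
Firm B's best replies: Low→Y; Mid→Z; High→X.
Only (High, X) has each player best-responding; Nash payoffs (5, 15).
Sequential outcome (Mid, Z) differs from the Nash profile (High, X).

no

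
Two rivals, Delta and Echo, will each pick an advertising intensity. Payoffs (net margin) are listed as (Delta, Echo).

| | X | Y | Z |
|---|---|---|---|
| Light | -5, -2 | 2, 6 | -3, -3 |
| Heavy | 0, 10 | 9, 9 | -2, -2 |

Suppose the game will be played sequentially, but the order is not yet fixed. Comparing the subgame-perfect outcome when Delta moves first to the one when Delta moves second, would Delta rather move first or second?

If Delta leads: Echo's best replies are Light→Y, Heavy→X; Delta's induced payoffs 2, 0; outcome (Light, Y), payoffs (2, 6).
If Echo leads: Delta's best replies are X→Heavy, Y→Heavy, Z→Heavy; Echo's induced payoffs 10, 9, -2; outcome (Heavy, X), payoffs (0, 10).
Delta gets 2 moving first and 0 moving second, so Delta prefers to move first.

first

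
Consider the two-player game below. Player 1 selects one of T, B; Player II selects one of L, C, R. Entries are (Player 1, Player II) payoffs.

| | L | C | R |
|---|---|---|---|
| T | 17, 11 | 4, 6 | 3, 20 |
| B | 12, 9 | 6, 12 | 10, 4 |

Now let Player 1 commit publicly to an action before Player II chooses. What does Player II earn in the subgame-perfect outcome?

Player II best-responds to each possible Player 1 move:
- T: BR = R, leader payoff 3.
- B: BR = C, leader payoff 6.
Maximizing over 3, 6, Player 1 chooses B. Subgame-perfect outcome: (B, C) with payoffs (6, 12).

12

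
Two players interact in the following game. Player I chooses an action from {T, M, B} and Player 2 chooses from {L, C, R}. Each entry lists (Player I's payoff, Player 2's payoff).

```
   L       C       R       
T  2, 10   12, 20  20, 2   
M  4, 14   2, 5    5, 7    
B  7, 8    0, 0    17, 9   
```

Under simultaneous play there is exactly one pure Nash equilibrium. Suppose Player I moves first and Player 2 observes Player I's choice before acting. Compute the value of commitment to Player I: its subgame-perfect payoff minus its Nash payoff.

Solve by backward induction (Player I leads).
- T → Player 2 plays C (best of 10, 20, 2); Player I gets 12.
- M → Player 2 plays L (best of 14, 5, 7); Player I gets 4.
- B → Player 2 plays R (best of 8, 0, 9); Player I gets 17.
Player I's induced payoffs are 12, 4, 17, so Player I commits to B. Subgame-perfect outcome: (B, R) with payoffs (17, 9).
Under simultaneous play:
Player I's best replies: L→B; C→T; R→T.
Player 2's best replies: T→C; M→L; B→R.
The unique mutual best reply is (T, C), giving (12, 20).
Player I's commitment gain: 17 − 12 = 5.

5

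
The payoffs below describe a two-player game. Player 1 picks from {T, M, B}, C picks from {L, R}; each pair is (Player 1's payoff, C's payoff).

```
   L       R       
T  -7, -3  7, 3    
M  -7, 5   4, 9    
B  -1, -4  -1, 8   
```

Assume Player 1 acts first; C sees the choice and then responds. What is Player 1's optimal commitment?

Backward induction with Player 1 moving first.
- T: BR = R, leader payoff 7.
- M: BR = R, leader payoff 4.
- B: BR = R, leader payoff -1.
Player 1's induced payoffs are 7, 4, -1, so Player 1 commits to T. Subgame-perfect outcome: (T, R) with payoffs (7, 3).

T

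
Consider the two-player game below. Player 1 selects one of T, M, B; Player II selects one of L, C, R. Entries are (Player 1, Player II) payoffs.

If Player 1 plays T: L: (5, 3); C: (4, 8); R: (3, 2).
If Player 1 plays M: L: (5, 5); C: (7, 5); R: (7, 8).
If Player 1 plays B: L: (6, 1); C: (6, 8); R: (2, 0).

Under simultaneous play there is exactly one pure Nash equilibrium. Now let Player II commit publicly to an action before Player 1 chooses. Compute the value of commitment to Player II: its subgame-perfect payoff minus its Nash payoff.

0

Work backward from Player 1's decision.
- L → Player 1 plays B (best of 5, 5, 6); Player II gets 1.
- C → Player 1 plays M (best of 4, 7, 6); Player II gets 5.
- R → Player 1 plays M (best of 3, 7, 2); Player II gets 8.
Player II's induced payoffs are 1, 5, 8, so Player II commits to R. Subgame-perfect outcome: (M, R) with payoffs (7, 8).
For the simultaneous game, intersect best replies.
Player 1's best replies: L→B; C→M; R→M.
Player II's best replies: T→C; M→R; B→C.
The unique mutual best reply is (M, R), giving (7, 8).
Player II's commitment gain: 8 − 8 = 0.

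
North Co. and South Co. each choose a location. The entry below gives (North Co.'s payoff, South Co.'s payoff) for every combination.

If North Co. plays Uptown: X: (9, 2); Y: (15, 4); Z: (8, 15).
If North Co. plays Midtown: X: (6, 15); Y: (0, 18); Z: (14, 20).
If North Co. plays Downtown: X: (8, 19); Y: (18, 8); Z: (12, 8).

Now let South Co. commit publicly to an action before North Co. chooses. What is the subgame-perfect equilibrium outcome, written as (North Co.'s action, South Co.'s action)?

(Midtown, Z)

Backward induction with South Co. moving first.
- X → North Co. plays Uptown (best of 9, 6, 8); South Co. gets 2.
- Y → North Co. plays Downtown (best of 15, 0, 18); South Co. gets 8.
- Z → North Co. plays Midtown (best of 8, 14, 12); South Co. gets 20.
Among 2, 8, 20, the best is 20 at Z. Subgame-perfect outcome: (Midtown, Z) with payoffs (14, 20).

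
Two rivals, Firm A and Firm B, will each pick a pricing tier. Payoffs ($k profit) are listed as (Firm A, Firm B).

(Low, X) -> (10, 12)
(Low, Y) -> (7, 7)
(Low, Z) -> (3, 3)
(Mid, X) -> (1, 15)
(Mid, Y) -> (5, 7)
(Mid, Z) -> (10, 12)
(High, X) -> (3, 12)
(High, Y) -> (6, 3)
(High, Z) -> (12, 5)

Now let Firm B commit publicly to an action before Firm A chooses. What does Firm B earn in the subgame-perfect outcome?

Solve by backward induction (Firm B leads).
- X → Firm A plays Low (best of 10, 1, 3); Firm B gets 12.
- Y → Firm A plays Low (best of 7, 5, 6); Firm B gets 7.
- Z → Firm A plays High (best of 3, 10, 12); Firm B gets 5.
Among 12, 7, 5, the best is 12 at X. Subgame-perfect outcome: (Low, X) with payoffs (10, 12).

12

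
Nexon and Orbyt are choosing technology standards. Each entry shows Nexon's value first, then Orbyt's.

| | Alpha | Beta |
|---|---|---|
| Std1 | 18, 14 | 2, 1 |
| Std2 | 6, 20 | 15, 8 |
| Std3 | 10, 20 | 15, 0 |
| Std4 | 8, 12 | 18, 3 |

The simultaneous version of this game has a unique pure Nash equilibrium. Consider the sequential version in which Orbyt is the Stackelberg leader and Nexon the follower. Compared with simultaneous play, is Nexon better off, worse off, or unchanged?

unchanged

Solve by backward induction (Orbyt leads).
- Alpha: BR = Std1, leader payoff 14.
- Beta: BR = Std4, leader payoff 3.
Maximizing over 14, 3, Orbyt chooses Alpha. Subgame-perfect outcome: (Std1, Alpha) with payoffs (18, 14).
For the simultaneous game, intersect best replies.
Nexon's best replies: Alpha→Std1; Beta→Std4.
Orbyt's best replies: Std1→Alpha; Std2→Alpha; Std3→Alpha; Std4→Alpha.
The unique mutual best reply is (Std1, Alpha), giving (18, 14).
Nexon earns 18 sequentially versus 18 at the Nash outcome: unchanged.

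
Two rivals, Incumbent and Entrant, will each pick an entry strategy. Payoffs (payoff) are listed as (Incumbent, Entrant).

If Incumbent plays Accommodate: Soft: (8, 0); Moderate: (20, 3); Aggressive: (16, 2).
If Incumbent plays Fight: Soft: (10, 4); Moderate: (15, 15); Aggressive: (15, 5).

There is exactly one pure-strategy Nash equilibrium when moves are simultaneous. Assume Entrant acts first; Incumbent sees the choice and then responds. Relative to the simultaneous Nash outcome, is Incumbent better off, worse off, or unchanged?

Solve by backward induction (Entrant leads).
- Soft: Incumbent compares 8, 10 and picks Fight; Entrant would get 4.
- Moderate: Incumbent compares 20, 15 and picks Accommodate; Entrant would get 3.
- Aggressive: Incumbent compares 16, 15 and picks Accommodate; Entrant would get 2.
Among 4, 3, 2, the best is 4 at Soft. Subgame-perfect outcome: (Fight, Soft) with payoffs (10, 4).
For the simultaneous game, intersect best replies.
Incumbent's best replies: Soft→Fight; Moderate→Accommodate; Aggressive→Accommodate.
Entrant's best replies: Accommodate→Moderate; Fight→Moderate.
Only (Accommodate, Moderate) has each player best-responding; Nash payoffs (20, 3).
Incumbent earns 10 sequentially versus 20 at the Nash outcome: worse off.

worse off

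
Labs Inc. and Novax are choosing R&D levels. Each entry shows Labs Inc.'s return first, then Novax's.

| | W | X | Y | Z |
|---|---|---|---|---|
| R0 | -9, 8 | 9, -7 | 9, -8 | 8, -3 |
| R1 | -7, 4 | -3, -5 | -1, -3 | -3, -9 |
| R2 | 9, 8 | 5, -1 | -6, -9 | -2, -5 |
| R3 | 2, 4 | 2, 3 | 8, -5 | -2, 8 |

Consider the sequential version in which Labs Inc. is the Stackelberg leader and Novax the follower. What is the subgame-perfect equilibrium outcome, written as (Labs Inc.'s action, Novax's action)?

Novax best-responds to each possible Labs Inc. move:
- R0 → Novax plays W (best of 8, -7, -8, -3); Labs Inc. gets -9.
- R1 → Novax plays W (best of 4, -5, -3, -9); Labs Inc. gets -7.
- R2 → Novax plays W (best of 8, -1, -9, -5); Labs Inc. gets 9.
- R3 → Novax plays Z (best of 4, 3, -5, 8); Labs Inc. gets -2.
Maximizing over -9, -7, 9, -2, Labs Inc. chooses R2. Subgame-perfect outcome: (R2, W) with payoffs (9, 8).

(R2, W)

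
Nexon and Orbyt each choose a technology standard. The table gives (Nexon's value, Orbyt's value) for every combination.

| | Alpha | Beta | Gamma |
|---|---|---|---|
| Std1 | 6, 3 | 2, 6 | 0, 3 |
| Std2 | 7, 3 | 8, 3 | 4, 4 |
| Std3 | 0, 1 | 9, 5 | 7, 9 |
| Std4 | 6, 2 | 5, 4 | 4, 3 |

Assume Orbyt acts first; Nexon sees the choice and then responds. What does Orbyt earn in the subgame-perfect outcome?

Solve by backward induction (Orbyt leads).
- Alpha → Nexon plays Std2 (best of 6, 7, 0, 6); Orbyt gets 3.
- Beta → Nexon plays Std3 (best of 2, 8, 9, 5); Orbyt gets 5.
- Gamma → Nexon plays Std3 (best of 0, 4, 7, 4); Orbyt gets 9.
Orbyt's induced payoffs are 3, 5, 9, so Orbyt commits to Gamma. Subgame-perfect outcome: (Std3, Gamma) with payoffs (7, 9).

9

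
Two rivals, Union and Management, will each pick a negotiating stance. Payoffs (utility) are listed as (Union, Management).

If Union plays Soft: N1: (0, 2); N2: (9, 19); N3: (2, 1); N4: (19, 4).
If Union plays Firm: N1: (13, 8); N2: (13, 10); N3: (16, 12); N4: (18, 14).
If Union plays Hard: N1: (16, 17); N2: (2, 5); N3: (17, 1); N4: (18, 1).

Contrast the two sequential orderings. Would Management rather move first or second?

If Union leads: Management's best replies are Soft→N2, Firm→N4, Hard→N1; Union's induced payoffs 9, 18, 16; outcome (Firm, N4), payoffs (18, 14).
If Management leads: Union's best replies are N1→Hard, N2→Firm, N3→Hard, N4→Soft; Management's induced payoffs 17, 10, 1, 4; outcome (Hard, N1), payoffs (16, 17).
Management gets 17 moving first and 14 moving second, so Management prefers to move first.

first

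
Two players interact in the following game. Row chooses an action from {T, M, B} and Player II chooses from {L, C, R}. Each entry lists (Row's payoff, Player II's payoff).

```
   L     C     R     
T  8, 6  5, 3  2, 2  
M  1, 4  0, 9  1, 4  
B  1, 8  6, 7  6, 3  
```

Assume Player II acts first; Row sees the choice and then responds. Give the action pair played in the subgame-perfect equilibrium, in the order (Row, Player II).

(B, C)

Backward induction with Player II moving first.
- L: BR = T, leader payoff 6.
- C: BR = B, leader payoff 7.
- R: BR = B, leader payoff 3.
Maximizing over 6, 7, 3, Player II chooses C. Subgame-perfect outcome: (B, C) with payoffs (6, 7).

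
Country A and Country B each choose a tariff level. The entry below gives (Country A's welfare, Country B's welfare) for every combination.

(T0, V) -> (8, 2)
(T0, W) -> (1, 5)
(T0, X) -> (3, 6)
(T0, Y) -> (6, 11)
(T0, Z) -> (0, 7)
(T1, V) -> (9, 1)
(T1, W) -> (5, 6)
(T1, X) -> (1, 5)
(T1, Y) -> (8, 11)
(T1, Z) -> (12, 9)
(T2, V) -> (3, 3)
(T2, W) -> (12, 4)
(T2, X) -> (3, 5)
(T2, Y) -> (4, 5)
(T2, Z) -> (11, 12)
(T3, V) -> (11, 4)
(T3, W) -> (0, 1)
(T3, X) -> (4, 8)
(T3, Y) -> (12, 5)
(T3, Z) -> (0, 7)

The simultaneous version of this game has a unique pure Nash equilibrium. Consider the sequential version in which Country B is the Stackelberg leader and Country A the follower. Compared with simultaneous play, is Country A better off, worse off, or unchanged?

better off

Country A best-responds to each possible Country B move:
- V: Country A compares 8, 9, 3, 11 and picks T3; Country B would get 4.
- W: Country A compares 1, 5, 12, 0 and picks T2; Country B would get 4.
- X: Country A compares 3, 1, 3, 4 and picks T3; Country B would get 8.
- Y: Country A compares 6, 8, 4, 12 and picks T3; Country B would get 5.
- Z: Country A compares 0, 12, 11, 0 and picks T1; Country B would get 9.
Country B's induced payoffs are 4, 4, 8, 5, 9, so Country B commits to Z. Subgame-perfect outcome: (T1, Z) with payoffs (12, 9).
Now find the simultaneous Nash equilibrium.
Country A's best replies: V→T3; W→T2; X→T3; Y→T3; Z→T1.
Country B's best replies: T0→Y; T1→Y; T2→Z; T3→X.
Only (T3, X) has each player best-responding; Nash payoffs (4, 8).
Country A earns 12 sequentially versus 4 at the Nash outcome: better off.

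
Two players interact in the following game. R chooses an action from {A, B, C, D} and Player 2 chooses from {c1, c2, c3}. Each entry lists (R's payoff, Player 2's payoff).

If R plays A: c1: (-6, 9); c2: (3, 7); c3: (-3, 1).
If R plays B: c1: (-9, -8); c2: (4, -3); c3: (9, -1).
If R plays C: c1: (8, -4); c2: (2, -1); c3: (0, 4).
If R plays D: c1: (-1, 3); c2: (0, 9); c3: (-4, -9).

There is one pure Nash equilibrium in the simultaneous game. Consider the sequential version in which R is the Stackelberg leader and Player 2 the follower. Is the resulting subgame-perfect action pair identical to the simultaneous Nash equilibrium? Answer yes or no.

yes

Work backward from Player 2's decision.
- A → Player 2 plays c1 (best of 9, 7, 1); R gets -6.
- B → Player 2 plays c3 (best of -8, -3, -1); R gets 9.
- C → Player 2 plays c3 (best of -4, -1, 4); R gets 0.
- D → Player 2 plays c2 (best of 3, 9, -9); R gets 0.
R's induced payoffs are -6, 9, 0, 0, so R commits to B. Subgame-perfect outcome: (B, c3) with payoffs (9, -1).
Now find the simultaneous Nash equilibrium.
R's best replies: c1→C; c2→B; c3→B.
Player 2's best replies: A→c1; B→c3; C→c3; D→c2.
Only (B, c3) has each player best-responding; Nash payoffs (9, -1).
Sequential outcome (B, c3) coincides with the Nash profile (B, c3).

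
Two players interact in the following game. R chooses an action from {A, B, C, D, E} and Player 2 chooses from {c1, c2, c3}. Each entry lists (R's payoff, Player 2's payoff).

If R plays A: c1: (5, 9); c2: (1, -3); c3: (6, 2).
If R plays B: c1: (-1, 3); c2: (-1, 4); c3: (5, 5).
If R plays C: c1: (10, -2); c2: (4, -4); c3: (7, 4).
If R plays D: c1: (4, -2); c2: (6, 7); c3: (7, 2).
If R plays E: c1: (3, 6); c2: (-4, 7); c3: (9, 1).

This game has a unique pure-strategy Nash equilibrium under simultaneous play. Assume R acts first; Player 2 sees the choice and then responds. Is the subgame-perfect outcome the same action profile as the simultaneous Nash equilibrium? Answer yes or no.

no

Work backward from Player 2's decision.
- A: BR = c1, leader payoff 5.
- B: BR = c3, leader payoff 5.
- C: BR = c3, leader payoff 7.
- D: BR = c2, leader payoff 6.
- E: BR = c2, leader payoff -4.
Among 5, 5, 7, 6, -4, the best is 7 at C. Subgame-perfect outcome: (C, c3) with payoffs (7, 4).
For the simultaneous game, intersect best replies.
R's best replies: c1→C; c2→D; c3→E.
Player 2's best replies: A→c1; B→c3; C→c3; D→c2; E→c2.
The unique mutual best reply is (D, c2), giving (6, 7).
Sequential outcome (C, c3) differs from the Nash profile (D, c2).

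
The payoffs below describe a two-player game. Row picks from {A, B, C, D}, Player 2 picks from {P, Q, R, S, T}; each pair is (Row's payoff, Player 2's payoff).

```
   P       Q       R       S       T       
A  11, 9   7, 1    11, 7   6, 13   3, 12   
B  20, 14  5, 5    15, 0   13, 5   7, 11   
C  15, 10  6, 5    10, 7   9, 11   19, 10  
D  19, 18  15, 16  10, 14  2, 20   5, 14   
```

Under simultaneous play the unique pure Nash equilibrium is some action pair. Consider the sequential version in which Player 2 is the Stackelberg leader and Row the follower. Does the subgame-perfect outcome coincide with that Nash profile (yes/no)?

no

Solve by backward induction (Player 2 leads).
- P → Row plays B (best of 11, 20, 15, 19); Player 2 gets 14.
- Q → Row plays D (best of 7, 5, 6, 15); Player 2 gets 16.
- R → Row plays B (best of 11, 15, 10, 10); Player 2 gets 0.
- S → Row plays B (best of 6, 13, 9, 2); Player 2 gets 5.
- T → Row plays C (best of 3, 7, 19, 5); Player 2 gets 10.
Player 2's induced payoffs are 14, 16, 0, 5, 10, so Player 2 commits to Q. Subgame-perfect outcome: (D, Q) with payoffs (15, 16).
For the simultaneous game, intersect best replies.
Row's best replies: P→B; Q→D; R→B; S→B; T→C.
Player 2's best replies: A→S; B→P; C→S; D→S.
Only (B, P) has each player best-responding; Nash payoffs (20, 14).
Sequential outcome (D, Q) differs from the Nash profile (B, P).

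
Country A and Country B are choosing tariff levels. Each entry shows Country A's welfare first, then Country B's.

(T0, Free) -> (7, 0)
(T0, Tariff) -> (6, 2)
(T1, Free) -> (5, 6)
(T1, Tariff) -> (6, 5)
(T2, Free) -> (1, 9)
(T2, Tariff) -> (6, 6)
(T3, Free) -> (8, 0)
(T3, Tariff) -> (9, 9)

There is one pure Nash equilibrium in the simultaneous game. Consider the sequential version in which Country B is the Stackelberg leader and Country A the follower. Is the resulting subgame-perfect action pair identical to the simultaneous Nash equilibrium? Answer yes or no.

Work backward from Country A's decision.
- Free → Country A plays T3 (best of 7, 5, 1, 8); Country B gets 0.
- Tariff → Country A plays T3 (best of 6, 6, 6, 9); Country B gets 9.
Country B's induced payoffs are 0, 9, so Country B commits to Tariff. Subgame-perfect outcome: (T3, Tariff) with payoffs (9, 9).
For the simultaneous game, intersect best replies.
Country A's best replies: Free→T3; Tariff→T3.
Country B's best replies: T0→Tariff; T1→Free; T2→Free; T3→Tariff.
The unique mutual best reply is (T3, Tariff), giving (9, 9).
Sequential outcome (T3, Tariff) coincides with the Nash profile (T3, Tariff).

yes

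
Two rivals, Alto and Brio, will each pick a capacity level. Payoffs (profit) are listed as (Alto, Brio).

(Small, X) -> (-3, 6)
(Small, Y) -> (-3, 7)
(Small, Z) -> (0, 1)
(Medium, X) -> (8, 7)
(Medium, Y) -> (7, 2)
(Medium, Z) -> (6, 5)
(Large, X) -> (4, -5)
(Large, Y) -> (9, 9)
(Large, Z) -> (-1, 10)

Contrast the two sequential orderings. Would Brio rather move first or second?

first

If Alto leads: Brio's best replies are Small→Y, Medium→X, Large→Z; Alto's induced payoffs -3, 8, -1; outcome (Medium, X), payoffs (8, 7).
If Brio leads: Alto's best replies are X→Medium, Y→Large, Z→Medium; Brio's induced payoffs 7, 9, 5; outcome (Large, Y), payoffs (9, 9).
Brio gets 9 moving first and 7 moving second, so Brio prefers to move first.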